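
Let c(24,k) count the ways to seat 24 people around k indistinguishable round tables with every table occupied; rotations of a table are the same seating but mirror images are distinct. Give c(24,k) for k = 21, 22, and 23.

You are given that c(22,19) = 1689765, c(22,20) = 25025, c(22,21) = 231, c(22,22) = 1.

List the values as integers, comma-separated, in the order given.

r23: T_23,20=22×25025+1689765=2240315; T_23,21=22×231+25025=30107; T_23,22=22×1+231=253; T_23,23=22×0+1=1
r24: T_24,21=23×30107+2240315=2932776; T_24,22=23×253+30107=35926; T_24,23=23×1+253=276
Read c(24,21) = 2932776, c(24,22) = 35926, c(24,23) = 276.

2932776, 35926, 276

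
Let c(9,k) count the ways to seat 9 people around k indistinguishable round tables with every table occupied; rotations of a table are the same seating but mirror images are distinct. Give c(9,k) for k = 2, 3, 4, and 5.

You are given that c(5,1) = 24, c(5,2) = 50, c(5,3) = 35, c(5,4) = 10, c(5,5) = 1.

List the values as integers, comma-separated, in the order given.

[6] T[6,1]:5*24+0=120 · T[6,2]:5*50+24=274 · T[6,3]:5*35+50=225 · T[6,4]:5*10+35=85 · T[6,5]:5*1+10=15
[7] T[7,1]:6*120+0=720 · T[7,2]:6*274+120=1764 · T[7,3]:6*225+274=1624 · T[7,4]:6*85+225=735 · T[7,5]:6*15+85=175
[8] T[8,1]:7*720+0=5040 · T[8,2]:7*1764+720=13068 · T[8,3]:7*1624+1764=13132 · T[8,4]:7*735+1624=6769 · T[8,5]:7*175+735=1960
[9] T[9,2]:8*13068+5040=109584 · T[9,3]:8*13132+13068=118124 · T[9,4]:8*6769+13132=67284 · T[9,5]:8*1960+6769=22449
Read c(9,2) = 109584, c(9,3) = 118124, c(9,4) = 67284, c(9,5) = 22449.

109584, 118124, 67284, 22449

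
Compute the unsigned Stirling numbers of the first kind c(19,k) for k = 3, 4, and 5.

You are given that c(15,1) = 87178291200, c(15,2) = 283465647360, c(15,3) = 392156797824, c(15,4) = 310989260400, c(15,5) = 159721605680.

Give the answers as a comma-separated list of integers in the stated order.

34012249593822720, 30321254007719424, 17950712280921504

@16  (16,1):87178291200·15+0→1307674368000, (16,2):283465647360·15+87178291200→4339163001600, (16,3):392156797824·15+283465647360→6165817614720, (16,4):310989260400·15+392156797824→5056995703824, (16,5):159721605680·15+310989260400→2706813345600
@17  (17,1):1307674368000·16+0→20922789888000, (17,2):4339163001600·16+1307674368000→70734282393600, (17,3):6165817614720·16+4339163001600→102992244837120, (17,4):5056995703824·16+6165817614720→87077748875904, (17,5):2706813345600·16+5056995703824→48366009233424
@18  (18,2):70734282393600·17+20922789888000→1223405590579200, (18,3):102992244837120·17+70734282393600→1821602444624640, (18,4):87077748875904·17+102992244837120→1583313975727488, (18,5):48366009233424·17+87077748875904→909299905844112
@19  (19,3):1821602444624640·18+1223405590579200→34012249593822720, (19,4):1583313975727488·18+1821602444624640→30321254007719424, (19,5):909299905844112·18+1583313975727488→17950712280921504
Read c(19,3) = 34012249593822720, c(19,4) = 30321254007719424, c(19,5) = 17950712280921504.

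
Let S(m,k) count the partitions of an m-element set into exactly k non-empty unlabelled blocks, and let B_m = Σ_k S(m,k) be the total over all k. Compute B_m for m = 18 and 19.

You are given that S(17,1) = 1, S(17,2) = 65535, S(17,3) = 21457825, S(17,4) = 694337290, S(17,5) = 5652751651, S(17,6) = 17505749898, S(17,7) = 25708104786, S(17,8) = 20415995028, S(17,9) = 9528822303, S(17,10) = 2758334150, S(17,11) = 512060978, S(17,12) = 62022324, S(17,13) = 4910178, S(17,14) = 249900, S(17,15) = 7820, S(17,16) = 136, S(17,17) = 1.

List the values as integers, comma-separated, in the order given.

682076806159, 5832742205057

row 18: T[18][1]=1·1+0=1  T[18][2]=2·65535+1=131071  T[18][3]=3·21457825+65535=64439010  T[18][4]=4·694337290+21457825=2798806985  T[18][5]=5·5652751651+694337290=28958095545  T[18][6]=6·17505749898+5652751651=110687251039  T[18][7]=7·25708104786+17505749898=197462483400  T[18][8]=8·20415995028+25708104786=189036065010  T[18][9]=9·9528822303+20415995028=106175395755  T[18][10]=10·2758334150+9528822303=37112163803  T[18][11]=11·512060978+2758334150=8391004908  T[18][12]=12·62022324+512060978=1256328866  T[18][13]=13·4910178+62022324=125854638  T[18][14]=14·249900+4910178=8408778  T[18][15]=15·7820+249900=367200  T[18][16]=16·136+7820=9996  T[18][17]=17·1+136=153  T[18][18]=18·0+1=1
row 19: T[19][1]=1·1+0=1  T[19][2]=2·131071+1=262143  T[19][3]=3·64439010+131071=193448101  T[19][4]=4·2798806985+64439010=11259666950  T[19][5]=5·28958095545+2798806985=147589284710  T[19][6]=6·110687251039+28958095545=693081601779  T[19][7]=7·197462483400+110687251039=1492924634839  T[19][8]=8·189036065010+197462483400=1709751003480  T[19][9]=9·106175395755+189036065010=1144614626805  T[19][10]=10·37112163803+106175395755=477297033785  T[19][11]=11·8391004908+37112163803=129413217791  T[19][12]=12·1256328866+8391004908=23466951300  T[19][13]=13·125854638+1256328866=2892439160  T[19][14]=14·8408778+125854638=243577530  T[19][15]=15·367200+8408778=13916778  T[19][16]=16·9996+367200=527136  T[19][17]=17·153+9996=12597  T[19][18]=18·1+153=171  T[19][19]=19·0+1=1
B_18 = ΣS(18,k) = 1+131071+64439010+2798806985+28958095545+110687251039+197462483400+189036065010+106175395755+37112163803+8391004908+1256328866+125854638+8408778+367200+9996+153+1 = 682076806159
B_19 = ΣS(19,k) = 1+262143+193448101+11259666950+147589284710+693081601779+1492924634839+1709751003480+1144614626805+477297033785+129413217791+23466951300+2892439160+243577530+13916778+527136+12597+171+1 = 5832742205057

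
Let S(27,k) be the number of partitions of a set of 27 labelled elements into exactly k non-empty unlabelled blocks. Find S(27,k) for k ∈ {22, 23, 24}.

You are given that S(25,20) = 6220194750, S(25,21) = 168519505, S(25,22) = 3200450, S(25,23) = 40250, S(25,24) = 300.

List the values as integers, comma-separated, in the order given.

15015551265, 333832005, 5265000

i=26: T(26,21)=6220194750+21·168519505=9759104355 | T(26,22)=168519505+22·3200450=238929405 | T(26,23)=3200450+23·40250=4126200 | T(26,24)=40250+24·300=47450
i=27: T(27,22)=9759104355+22·238929405=15015551265 | T(27,23)=238929405+23·4126200=333832005 | T(27,24)=4126200+24·47450=5265000
Read S(27,22) = 15015551265, S(27,23) = 333832005, S(27,24) = 5265000.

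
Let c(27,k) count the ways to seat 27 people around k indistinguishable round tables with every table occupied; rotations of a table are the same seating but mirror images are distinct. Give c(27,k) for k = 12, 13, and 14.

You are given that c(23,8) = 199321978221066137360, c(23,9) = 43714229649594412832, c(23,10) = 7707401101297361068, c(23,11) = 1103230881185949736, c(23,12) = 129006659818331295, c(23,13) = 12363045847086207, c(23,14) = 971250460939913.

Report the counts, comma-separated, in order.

i=24: T(24,9)=199321978221066137360+23·43714229649594412832=1204749260161737632496 | T(24,10)=43714229649594412832+23·7707401101297361068=220984454979433717396 | T(24,11)=7707401101297361068+23·1103230881185949736=33081711368574204996 | T(24,12)=1103230881185949736+23·129006659818331295=4070384057007569521 | T(24,13)=129006659818331295+23·12363045847086207=413356714301314056 | T(24,14)=12363045847086207+23·971250460939913=34701806448704206
i=25: T(25,10)=1204749260161737632496+24·220984454979433717396=6508376179668146850000 | T(25,11)=220984454979433717396+24·33081711368574204996=1014945527825214637300 | T(25,12)=33081711368574204996+24·4070384057007569521=130770928736755873500 | T(25,13)=4070384057007569521+24·413356714301314056=13990945200239106865 | T(25,14)=413356714301314056+24·34701806448704206=1246200069070215000
i=26: T(26,11)=6508376179668146850000+25·1014945527825214637300=31882014375298512782500 | T(26,12)=1014945527825214637300+25·130770928736755873500=4284218746244111474800 | T(26,13)=130770928736755873500+25·13990945200239106865=480544558742733545125 | T(26,14)=13990945200239106865+25·1246200069070215000=45145946926994481865
i=27: T(27,12)=31882014375298512782500+26·4284218746244111474800=143271701777645411127300 | T(27,13)=4284218746244111474800+26·480544558742733545125=16778377273555183648050 | T(27,14)=480544558742733545125+26·45145946926994481865=1654339178844590073615
Read c(27,12) = 143271701777645411127300, c(27,13) = 16778377273555183648050, c(27,14) = 1654339178844590073615.

143271701777645411127300, 16778377273555183648050, 1654339178844590073615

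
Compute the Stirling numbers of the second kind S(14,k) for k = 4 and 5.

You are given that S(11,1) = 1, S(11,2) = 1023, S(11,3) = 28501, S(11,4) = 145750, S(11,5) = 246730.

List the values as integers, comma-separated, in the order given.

10391745, 40075035

[12] T[12,2]:2*1023+1=2047 · T[12,3]:3*28501+1023=86526 · T[12,4]:4*145750+28501=611501 · T[12,5]:5*246730+145750=1379400
[13] T[13,3]:3*86526+2047=261625 · T[13,4]:4*611501+86526=2532530 · T[13,5]:5*1379400+611501=7508501
[14] T[14,4]:4*2532530+261625=10391745 · T[14,5]:5*7508501+2532530=40075035
Read S(14,4) = 10391745, S(14,5) = 40075035.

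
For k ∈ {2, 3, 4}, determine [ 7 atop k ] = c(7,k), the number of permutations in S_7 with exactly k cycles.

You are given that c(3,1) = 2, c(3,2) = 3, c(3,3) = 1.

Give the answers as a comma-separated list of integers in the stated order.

1764, 1624, 735

@4  (4,1):2·3+0→6, (4,2):3·3+2→11, (4,3):1·3+3→6, (4,4):0·3+1→1
@5  (5,1):6·4+0→24, (5,2):11·4+6→50, (5,3):6·4+11→35, (5,4):1·4+6→10
@6  (6,1):24·5+0→120, (6,2):50·5+24→274, (6,3):35·5+50→225, (6,4):10·5+35→85
@7  (7,2):274·6+120→1764, (7,3):225·6+274→1624, (7,4):85·6+225→735
Read c(7,2) = 1764, c(7,3) = 1624, c(7,4) = 735.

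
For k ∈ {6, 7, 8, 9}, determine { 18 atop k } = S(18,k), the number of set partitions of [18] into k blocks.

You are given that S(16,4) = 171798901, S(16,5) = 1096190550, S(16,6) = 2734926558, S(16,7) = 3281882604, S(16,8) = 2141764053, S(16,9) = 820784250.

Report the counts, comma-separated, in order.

110687251039, 197462483400, 189036065010, 106175395755

i=17: T(17,5)=171798901+5·1096190550=5652751651 | T(17,6)=1096190550+6·2734926558=17505749898 | T(17,7)=2734926558+7·3281882604=25708104786 | T(17,8)=3281882604+8·2141764053=20415995028 | T(17,9)=2141764053+9·820784250=9528822303
i=18: T(18,6)=5652751651+6·17505749898=110687251039 | T(18,7)=17505749898+7·25708104786=197462483400 | T(18,8)=25708104786+8·20415995028=189036065010 | T(18,9)=20415995028+9·9528822303=106175395755
Read S(18,6) = 110687251039, S(18,7) = 197462483400, S(18,8) = 189036065010, S(18,9) = 106175395755.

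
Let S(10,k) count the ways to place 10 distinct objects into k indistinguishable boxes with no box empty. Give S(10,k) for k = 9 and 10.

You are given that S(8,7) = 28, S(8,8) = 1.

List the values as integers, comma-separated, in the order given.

45, 1

[9] T[9,8]:8*1+28=36 · T[9,9]:9*0+1=1
[10] T[10,9]:9*1+36=45 · T[10,10]:10*0+1=1
Read S(10,9) = 45, S(10,10) = 1.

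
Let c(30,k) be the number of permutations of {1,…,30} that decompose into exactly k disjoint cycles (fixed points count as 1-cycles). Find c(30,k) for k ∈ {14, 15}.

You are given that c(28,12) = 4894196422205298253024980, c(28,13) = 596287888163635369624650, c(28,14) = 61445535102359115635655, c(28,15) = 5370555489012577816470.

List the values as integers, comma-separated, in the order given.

88776380550648116217781890, 8459574446076318147830625

@29  (29,13):596287888163635369624650·28+4894196422205298253024980→21590257290787088602515180, (29,14):61445535102359115635655·28+596287888163635369624650→2316762871029690607422990, (29,15):5370555489012577816470·28+61445535102359115635655→211821088794711294496815
@30  (30,14):2316762871029690607422990·29+21590257290787088602515180→88776380550648116217781890, (30,15):211821088794711294496815·29+2316762871029690607422990→8459574446076318147830625
Read c(30,14) = 88776380550648116217781890, c(30,15) = 8459574446076318147830625.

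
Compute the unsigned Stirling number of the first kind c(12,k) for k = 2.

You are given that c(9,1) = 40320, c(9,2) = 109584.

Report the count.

120543840

i=10: T(10,1)=0+9·40320=362880 | T(10,2)=40320+9·109584=1026576
i=11: T(11,1)=0+10·362880=3628800 | T(11,2)=362880+10·1026576=10628640
i=12: T(12,2)=3628800+11·10628640=120543840
Read c(12,2) = 120543840.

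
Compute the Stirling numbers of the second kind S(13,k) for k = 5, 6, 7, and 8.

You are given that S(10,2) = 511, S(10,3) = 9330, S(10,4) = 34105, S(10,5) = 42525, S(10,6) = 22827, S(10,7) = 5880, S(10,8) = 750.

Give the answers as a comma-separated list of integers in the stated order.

7508501, 9321312, 5715424, 1899612

@11  (11,3):9330·3+511→28501, (11,4):34105·4+9330→145750, (11,5):42525·5+34105→246730, (11,6):22827·6+42525→179487, (11,7):5880·7+22827→63987, (11,8):750·8+5880→11880
@12  (12,4):145750·4+28501→611501, (12,5):246730·5+145750→1379400, (12,6):179487·6+246730→1323652, (12,7):63987·7+179487→627396, (12,8):11880·8+63987→159027
@13  (13,5):1379400·5+611501→7508501, (13,6):1323652·6+1379400→9321312, (13,7):627396·7+1323652→5715424, (13,8):159027·8+627396→1899612
Read S(13,5) = 7508501, S(13,6) = 9321312, S(13,7) = 5715424, S(13,8) = 1899612.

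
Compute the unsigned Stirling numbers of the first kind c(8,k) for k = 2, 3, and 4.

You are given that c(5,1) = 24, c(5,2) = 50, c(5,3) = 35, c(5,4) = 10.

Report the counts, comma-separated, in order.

13068, 13132, 6769

row 6: T[6][1]=5·24+0=120  T[6][2]=5·50+24=274  T[6][3]=5·35+50=225  T[6][4]=5·10+35=85
row 7: T[7][1]=6·120+0=720  T[7][2]=6·274+120=1764  T[7][3]=6·225+274=1624  T[7][4]=6·85+225=735
row 8: T[8][2]=7·1764+720=13068  T[8][3]=7·1624+1764=13132  T[8][4]=7·735+1624=6769
Read c(8,2) = 13068, c(8,3) = 13132, c(8,4) = 6769.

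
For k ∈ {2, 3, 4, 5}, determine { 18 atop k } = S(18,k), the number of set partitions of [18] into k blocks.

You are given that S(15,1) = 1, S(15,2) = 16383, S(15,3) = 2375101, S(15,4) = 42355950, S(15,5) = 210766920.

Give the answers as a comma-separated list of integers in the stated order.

@16  (16,1):1·1+0→1, (16,2):16383·2+1→32767, (16,3):2375101·3+16383→7141686, (16,4):42355950·4+2375101→171798901, (16,5):210766920·5+42355950→1096190550
@17  (17,1):1·1+0→1, (17,2):32767·2+1→65535, (17,3):7141686·3+32767→21457825, (17,4):171798901·4+7141686→694337290, (17,5):1096190550·5+171798901→5652751651
@18  (18,2):65535·2+1→131071, (18,3):21457825·3+65535→64439010, (18,4):694337290·4+21457825→2798806985, (18,5):5652751651·5+694337290→28958095545
Read S(18,2) = 131071, S(18,3) = 64439010, S(18,4) = 2798806985, S(18,5) = 28958095545.

131071, 64439010, 2798806985, 28958095545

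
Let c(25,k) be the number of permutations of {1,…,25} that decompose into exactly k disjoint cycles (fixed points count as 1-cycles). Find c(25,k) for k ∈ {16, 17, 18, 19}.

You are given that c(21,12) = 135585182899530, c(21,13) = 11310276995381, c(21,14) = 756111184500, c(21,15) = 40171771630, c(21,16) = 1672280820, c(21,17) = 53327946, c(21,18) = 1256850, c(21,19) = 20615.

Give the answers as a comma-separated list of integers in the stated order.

@22  (22,13):11310276995381·21+135585182899530→373100999802531, (22,14):756111184500·21+11310276995381→27188611869881, (22,15):40171771630·21+756111184500→1599718388730, (22,16):1672280820·21+40171771630→75289668850, (22,17):53327946·21+1672280820→2792167686, (22,18):1256850·21+53327946→79721796, (22,19):20615·21+1256850→1689765
@23  (23,14):27188611869881·22+373100999802531→971250460939913, (23,15):1599718388730·22+27188611869881→62382416421941, (23,16):75289668850·22+1599718388730→3256091103430, (23,17):2792167686·22+75289668850→136717357942, (23,18):79721796·22+2792167686→4546047198, (23,19):1689765·22+79721796→116896626
@24  (24,15):62382416421941·23+971250460939913→2406046038644556, (24,16):3256091103430·23+62382416421941→137272511800831, (24,17):136717357942·23+3256091103430→6400590336096, (24,18):4546047198·23+136717357942→241276443496, (24,19):116896626·23+4546047198→7234669596
@25  (25,16):137272511800831·24+2406046038644556→5700586321864500, (25,17):6400590336096·24+137272511800831→290886679867135, (25,18):241276443496·24+6400590336096→12191224980000, (25,19):7234669596·24+241276443496→414908513800
Read c(25,16) = 5700586321864500, c(25,17) = 290886679867135, c(25,18) = 12191224980000, c(25,19) = 414908513800.

5700586321864500, 290886679867135, 12191224980000, 414908513800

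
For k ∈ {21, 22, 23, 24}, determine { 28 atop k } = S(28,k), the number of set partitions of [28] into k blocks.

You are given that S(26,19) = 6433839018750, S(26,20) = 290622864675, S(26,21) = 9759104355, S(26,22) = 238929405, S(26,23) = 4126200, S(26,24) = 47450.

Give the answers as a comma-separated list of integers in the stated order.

22653141490980, 825906183960, 22693687380, 460192005

[27] T[27,20]:20*290622864675+6433839018750=12246296312250 · T[27,21]:21*9759104355+290622864675=495564056130 · T[27,22]:22*238929405+9759104355=15015551265 · T[27,23]:23*4126200+238929405=333832005 · T[27,24]:24*47450+4126200=5265000
[28] T[28,21]:21*495564056130+12246296312250=22653141490980 · T[28,22]:22*15015551265+495564056130=825906183960 · T[28,23]:23*333832005+15015551265=22693687380 · T[28,24]:24*5265000+333832005=460192005
Read S(28,21) = 22653141490980, S(28,22) = 825906183960, S(28,23) = 22693687380, S(28,24) = 460192005.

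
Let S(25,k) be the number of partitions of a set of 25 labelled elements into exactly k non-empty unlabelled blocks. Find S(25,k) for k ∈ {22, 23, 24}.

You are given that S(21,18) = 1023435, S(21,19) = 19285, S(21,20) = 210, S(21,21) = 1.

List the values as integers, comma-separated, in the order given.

3200450, 40250, 300

[22] T[22,19]:19*19285+1023435=1389850 · T[22,20]:20*210+19285=23485 · T[22,21]:21*1+210=231 · T[22,22]:22*0+1=1
[23] T[23,20]:20*23485+1389850=1859550 · T[23,21]:21*231+23485=28336 · T[23,22]:22*1+231=253 · T[23,23]:23*0+1=1
[24] T[24,21]:21*28336+1859550=2454606 · T[24,22]:22*253+28336=33902 · T[24,23]:23*1+253=276 · T[24,24]:24*0+1=1
[25] T[25,22]:22*33902+2454606=3200450 · T[25,23]:23*276+33902=40250 · T[25,24]:24*1+276=300
Read S(25,22) = 3200450, S(25,23) = 40250, S(25,24) = 300.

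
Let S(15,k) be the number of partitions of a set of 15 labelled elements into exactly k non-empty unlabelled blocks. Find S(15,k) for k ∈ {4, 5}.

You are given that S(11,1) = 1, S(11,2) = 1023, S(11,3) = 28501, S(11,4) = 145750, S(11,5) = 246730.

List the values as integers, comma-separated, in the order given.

[12] T[12,1]:1*1+0=1 · T[12,2]:2*1023+1=2047 · T[12,3]:3*28501+1023=86526 · T[12,4]:4*145750+28501=611501 · T[12,5]:5*246730+145750=1379400
[13] T[13,2]:2*2047+1=4095 · T[13,3]:3*86526+2047=261625 · T[13,4]:4*611501+86526=2532530 · T[13,5]:5*1379400+611501=7508501
[14] T[14,3]:3*261625+4095=788970 · T[14,4]:4*2532530+261625=10391745 · T[14,5]:5*7508501+2532530=40075035
[15] T[15,4]:4*10391745+788970=42355950 · T[15,5]:5*40075035+10391745=210766920
Read S(15,4) = 42355950, S(15,5) = 210766920.

42355950, 210766920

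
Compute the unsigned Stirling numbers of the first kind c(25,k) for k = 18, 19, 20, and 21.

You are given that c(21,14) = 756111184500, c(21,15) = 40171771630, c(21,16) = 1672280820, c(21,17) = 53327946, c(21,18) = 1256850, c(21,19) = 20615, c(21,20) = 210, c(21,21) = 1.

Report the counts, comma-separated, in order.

i=22: T(22,15)=756111184500+21·40171771630=1599718388730 | T(22,16)=40171771630+21·1672280820=75289668850 | T(22,17)=1672280820+21·53327946=2792167686 | T(22,18)=53327946+21·1256850=79721796 | T(22,19)=1256850+21·20615=1689765 | T(22,20)=20615+21·210=25025 | T(22,21)=210+21·1=231
i=23: T(23,16)=1599718388730+22·75289668850=3256091103430 | T(23,17)=75289668850+22·2792167686=136717357942 | T(23,18)=2792167686+22·79721796=4546047198 | T(23,19)=79721796+22·1689765=116896626 | T(23,20)=1689765+22·25025=2240315 | T(23,21)=25025+22·231=30107
i=24: T(24,17)=3256091103430+23·136717357942=6400590336096 | T(24,18)=136717357942+23·4546047198=241276443496 | T(24,19)=4546047198+23·116896626=7234669596 | T(24,20)=116896626+23·2240315=168423871 | T(24,21)=2240315+23·30107=2932776
i=25: T(25,18)=6400590336096+24·241276443496=12191224980000 | T(25,19)=241276443496+24·7234669596=414908513800 | T(25,20)=7234669596+24·168423871=11276842500 | T(25,21)=168423871+24·2932776=238810495
Read c(25,18) = 12191224980000, c(25,19) = 414908513800, c(25,20) = 11276842500, c(25,21) = 238810495.

12191224980000, 414908513800, 11276842500, 238810495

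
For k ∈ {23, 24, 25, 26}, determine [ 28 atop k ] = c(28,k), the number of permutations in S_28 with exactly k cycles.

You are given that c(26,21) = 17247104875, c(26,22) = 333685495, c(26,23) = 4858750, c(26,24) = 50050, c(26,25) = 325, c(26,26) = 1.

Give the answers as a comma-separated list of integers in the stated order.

@27  (27,22):333685495·26+17247104875→25922927745, (27,23):4858750·26+333685495→460012995, (27,24):50050·26+4858750→6160050, (27,25):325·26+50050→58500, (27,26):1·26+325→351
@28  (28,23):460012995·27+25922927745→38343278610, (28,24):6160050·27+460012995→626334345, (28,25):58500·27+6160050→7739550, (28,26):351·27+58500→67977
Read c(28,23) = 38343278610, c(28,24) = 626334345, c(28,25) = 7739550, c(28,26) = 67977.

38343278610, 626334345, 7739550, 67977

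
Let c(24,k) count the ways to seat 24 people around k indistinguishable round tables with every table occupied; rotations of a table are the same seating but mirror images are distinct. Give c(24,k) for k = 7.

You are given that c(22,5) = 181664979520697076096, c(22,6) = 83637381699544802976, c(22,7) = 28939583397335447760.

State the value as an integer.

18588776355051949776576

[23] T[23,6]:22*83637381699544802976+181664979520697076096=2021687376910682741568 · T[23,7]:22*28939583397335447760+83637381699544802976=720308216440924653696
[24] T[24,7]:23*720308216440924653696+2021687376910682741568=18588776355051949776576
Read c(24,7) = 18588776355051949776576.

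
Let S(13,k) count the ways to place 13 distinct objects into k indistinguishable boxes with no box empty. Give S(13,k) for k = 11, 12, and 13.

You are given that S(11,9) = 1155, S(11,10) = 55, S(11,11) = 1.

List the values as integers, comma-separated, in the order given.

row 12: T[12][10]=10·55+1155=1705  T[12][11]=11·1+55=66  T[12][12]=12·0+1=1
row 13: T[13][11]=11·66+1705=2431  T[13][12]=12·1+66=78  T[13][13]=13·0+1=1
Read S(13,11) = 2431, S(13,12) = 78, S(13,13) = 1.

2431, 78, 1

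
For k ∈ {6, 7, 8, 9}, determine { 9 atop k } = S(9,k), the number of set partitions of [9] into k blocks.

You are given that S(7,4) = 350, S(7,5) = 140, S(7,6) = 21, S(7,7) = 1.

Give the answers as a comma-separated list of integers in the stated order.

2646, 462, 36, 1

row 8: T[8][5]=5·140+350=1050  T[8][6]=6·21+140=266  T[8][7]=7·1+21=28  T[8][8]=8·0+1=1
row 9: T[9][6]=6·266+1050=2646  T[9][7]=7·28+266=462  T[9][8]=8·1+28=36  T[9][9]=9·0+1=1
Read S(9,6) = 2646, S(9,7) = 462, S(9,8) = 36, S(9,9) = 1.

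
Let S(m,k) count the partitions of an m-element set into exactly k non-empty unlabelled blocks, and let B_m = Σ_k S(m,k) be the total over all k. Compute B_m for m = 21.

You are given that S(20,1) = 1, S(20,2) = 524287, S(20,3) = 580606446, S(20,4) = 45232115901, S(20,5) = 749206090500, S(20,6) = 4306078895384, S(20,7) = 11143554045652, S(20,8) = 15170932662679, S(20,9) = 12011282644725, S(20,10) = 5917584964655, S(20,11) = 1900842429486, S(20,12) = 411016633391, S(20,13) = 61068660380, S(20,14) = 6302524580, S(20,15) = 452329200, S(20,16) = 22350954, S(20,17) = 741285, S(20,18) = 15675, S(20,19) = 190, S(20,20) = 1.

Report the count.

[21] T[21,1]:1*1+0=1 · T[21,2]:2*524287+1=1048575 · T[21,3]:3*580606446+524287=1742343625 · T[21,4]:4*45232115901+580606446=181509070050 · T[21,5]:5*749206090500+45232115901=3791262568401 · T[21,6]:6*4306078895384+749206090500=26585679462804 · T[21,7]:7*11143554045652+4306078895384=82310957214948 · T[21,8]:8*15170932662679+11143554045652=132511015347084 · T[21,9]:9*12011282644725+15170932662679=123272476465204 · T[21,10]:10*5917584964655+12011282644725=71187132291275 · T[21,11]:11*1900842429486+5917584964655=26826851689001 · T[21,12]:12*411016633391+1900842429486=6833042030178 · T[21,13]:13*61068660380+411016633391=1204909218331 · T[21,14]:14*6302524580+61068660380=149304004500 · T[21,15]:15*452329200+6302524580=13087462580 · T[21,16]:16*22350954+452329200=809944464 · T[21,17]:17*741285+22350954=34952799 · T[21,18]:18*15675+741285=1023435 · T[21,19]:19*190+15675=19285 · T[21,20]:20*1+190=210 · T[21,21]:21*0+1=1
B_21 = ΣS(21,k) = 1+1048575+1742343625+181509070050+3791262568401+26585679462804+82310957214948+132511015347084+123272476465204+71187132291275+26826851689001+6833042030178+1204909218331+149304004500+13087462580+809944464+34952799+1023435+19285+210+1 = 474869816156751

474869816156751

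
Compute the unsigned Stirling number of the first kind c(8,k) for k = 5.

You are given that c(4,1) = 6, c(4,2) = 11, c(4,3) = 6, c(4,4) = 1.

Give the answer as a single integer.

[5] T[5,2]:4*11+6=50 · T[5,3]:4*6+11=35 · T[5,4]:4*1+6=10 · T[5,5]:4*0+1=1
[6] T[6,3]:5*35+50=225 · T[6,4]:5*10+35=85 · T[6,5]:5*1+10=15
[7] T[7,4]:6*85+225=735 · T[7,5]:6*15+85=175
[8] T[8,5]:7*175+735=1960
Read c(8,5) = 1960.

1960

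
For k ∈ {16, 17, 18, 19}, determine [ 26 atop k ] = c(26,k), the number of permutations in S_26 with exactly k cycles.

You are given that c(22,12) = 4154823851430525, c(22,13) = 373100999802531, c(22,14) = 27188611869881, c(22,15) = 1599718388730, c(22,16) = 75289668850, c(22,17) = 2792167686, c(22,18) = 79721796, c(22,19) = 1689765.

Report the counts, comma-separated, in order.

234961569422786050, 12972753318542875, 595667304367135, 22563937825000

row 23: T[23][13]=22·373100999802531+4154823851430525=12363045847086207  T[23][14]=22·27188611869881+373100999802531=971250460939913  T[23][15]=22·1599718388730+27188611869881=62382416421941  T[23][16]=22·75289668850+1599718388730=3256091103430  T[23][17]=22·2792167686+75289668850=136717357942  T[23][18]=22·79721796+2792167686=4546047198  T[23][19]=22·1689765+79721796=116896626
row 24: T[24][14]=23·971250460939913+12363045847086207=34701806448704206  T[24][15]=23·62382416421941+971250460939913=2406046038644556  T[24][16]=23·3256091103430+62382416421941=137272511800831  T[24][17]=23·136717357942+3256091103430=6400590336096  T[24][18]=23·4546047198+136717357942=241276443496  T[24][19]=23·116896626+4546047198=7234669596
row 25: T[25][15]=24·2406046038644556+34701806448704206=92446911376173550  T[25][16]=24·137272511800831+2406046038644556=5700586321864500  T[25][17]=24·6400590336096+137272511800831=290886679867135  T[25][18]=24·241276443496+6400590336096=12191224980000  T[25][19]=24·7234669596+241276443496=414908513800
row 26: T[26][16]=25·5700586321864500+92446911376173550=234961569422786050  T[26][17]=25·290886679867135+5700586321864500=12972753318542875  T[26][18]=25·12191224980000+290886679867135=595667304367135  T[26][19]=25·414908513800+12191224980000=22563937825000
Read c(26,16) = 234961569422786050, c(26,17) = 12972753318542875, c(26,18) = 595667304367135, c(26,19) = 22563937825000.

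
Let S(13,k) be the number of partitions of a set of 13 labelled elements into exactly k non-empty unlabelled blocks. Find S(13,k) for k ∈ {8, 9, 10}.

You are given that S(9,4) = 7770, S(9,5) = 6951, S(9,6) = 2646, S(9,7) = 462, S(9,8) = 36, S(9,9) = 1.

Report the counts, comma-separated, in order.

[10] T[10,5]:5*6951+7770=42525 · T[10,6]:6*2646+6951=22827 · T[10,7]:7*462+2646=5880 · T[10,8]:8*36+462=750 · T[10,9]:9*1+36=45 · T[10,10]:10*0+1=1
[11] T[11,6]:6*22827+42525=179487 · T[11,7]:7*5880+22827=63987 · T[11,8]:8*750+5880=11880 · T[11,9]:9*45+750=1155 · T[11,10]:10*1+45=55
[12] T[12,7]:7*63987+179487=627396 · T[12,8]:8*11880+63987=159027 · T[12,9]:9*1155+11880=22275 · T[12,10]:10*55+1155=1705
[13] T[13,8]:8*159027+627396=1899612 · T[13,9]:9*22275+159027=359502 · T[13,10]:10*1705+22275=39325
Read S(13,8) = 1899612, S(13,9) = 359502, S(13,10) = 39325.

1899612, 359502, 39325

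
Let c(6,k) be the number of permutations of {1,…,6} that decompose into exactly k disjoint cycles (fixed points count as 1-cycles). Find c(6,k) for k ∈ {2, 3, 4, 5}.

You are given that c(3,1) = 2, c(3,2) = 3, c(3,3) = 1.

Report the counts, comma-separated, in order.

row 4: T[4][1]=3·2+0=6  T[4][2]=3·3+2=11  T[4][3]=3·1+3=6  T[4][4]=3·0+1=1
row 5: T[5][1]=4·6+0=24  T[5][2]=4·11+6=50  T[5][3]=4·6+11=35  T[5][4]=4·1+6=10  T[5][5]=4·0+1=1
row 6: T[6][2]=5·50+24=274  T[6][3]=5·35+50=225  T[6][4]=5·10+35=85  T[6][5]=5·1+10=15
Read c(6,2) = 274, c(6,3) = 225, c(6,4) = 85, c(6,5) = 15.

274, 225, 85, 15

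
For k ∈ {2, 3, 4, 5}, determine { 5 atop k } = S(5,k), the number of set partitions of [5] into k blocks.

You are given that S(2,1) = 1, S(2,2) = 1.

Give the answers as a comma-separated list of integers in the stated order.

r3: T_3,1=1×1+0=1; T_3,2=2×1+1=3; T_3,3=3×0+1=1
r4: T_4,1=1×1+0=1; T_4,2=2×3+1=7; T_4,3=3×1+3=6; T_4,4=4×0+1=1
r5: T_5,2=2×7+1=15; T_5,3=3×6+7=25; T_5,4=4×1+6=10; T_5,5=5×0+1=1
Read S(5,2) = 15, S(5,3) = 25, S(5,4) = 10, S(5,5) = 1.

15, 25, 10, 1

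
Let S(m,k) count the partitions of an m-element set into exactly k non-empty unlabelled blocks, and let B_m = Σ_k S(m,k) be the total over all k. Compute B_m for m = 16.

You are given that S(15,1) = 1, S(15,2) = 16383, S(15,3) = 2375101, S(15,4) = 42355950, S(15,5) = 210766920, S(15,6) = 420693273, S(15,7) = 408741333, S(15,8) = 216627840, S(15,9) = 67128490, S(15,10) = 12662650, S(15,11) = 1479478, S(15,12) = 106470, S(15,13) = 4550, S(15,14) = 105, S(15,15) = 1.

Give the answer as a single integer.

10480142147

r16: T_16,1=1×1+0=1; T_16,2=2×16383+1=32767; T_16,3=3×2375101+16383=7141686; T_16,4=4×42355950+2375101=171798901; T_16,5=5×210766920+42355950=1096190550; T_16,6=6×420693273+210766920=2734926558; T_16,7=7×408741333+420693273=3281882604; T_16,8=8×216627840+408741333=2141764053; T_16,9=9×67128490+216627840=820784250; T_16,10=10×12662650+67128490=193754990; T_16,11=11×1479478+12662650=28936908; T_16,12=12×106470+1479478=2757118; T_16,13=13×4550+106470=165620; T_16,14=14×105+4550=6020; T_16,15=15×1+105=120; T_16,16=16×0+1=1
B_16 = ΣS(16,k) = 1+32767+7141686+171798901+1096190550+2734926558+3281882604+2141764053+820784250+193754990+28936908+2757118+165620+6020+120+1 = 10480142147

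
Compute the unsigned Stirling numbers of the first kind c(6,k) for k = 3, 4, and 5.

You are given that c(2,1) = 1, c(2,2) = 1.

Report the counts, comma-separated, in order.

225, 85, 15

row 3: T[3][1]=2·1+0=2  T[3][2]=2·1+1=3  T[3][3]=2·0+1=1
row 4: T[4][1]=3·2+0=6  T[4][2]=3·3+2=11  T[4][3]=3·1+3=6  T[4][4]=3·0+1=1
row 5: T[5][2]=4·11+6=50  T[5][3]=4·6+11=35  T[5][4]=4·1+6=10  T[5][5]=4·0+1=1
row 6: T[6][3]=5·35+50=225  T[6][4]=5·10+35=85  T[6][5]=5·1+10=15
Read c(6,3) = 225, c(6,4) = 85, c(6,5) = 15.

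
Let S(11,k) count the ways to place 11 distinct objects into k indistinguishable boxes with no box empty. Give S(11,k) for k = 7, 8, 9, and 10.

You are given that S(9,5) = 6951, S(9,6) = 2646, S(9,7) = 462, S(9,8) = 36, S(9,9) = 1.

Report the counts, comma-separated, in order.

63987, 11880, 1155, 55

i=10: T(10,6)=6951+6·2646=22827 | T(10,7)=2646+7·462=5880 | T(10,8)=462+8·36=750 | T(10,9)=36+9·1=45 | T(10,10)=1+10·0=1
i=11: T(11,7)=22827+7·5880=63987 | T(11,8)=5880+8·750=11880 | T(11,9)=750+9·45=1155 | T(11,10)=45+10·1=55
Read S(11,7) = 63987, S(11,8) = 11880, S(11,9) = 1155, S(11,10) = 55.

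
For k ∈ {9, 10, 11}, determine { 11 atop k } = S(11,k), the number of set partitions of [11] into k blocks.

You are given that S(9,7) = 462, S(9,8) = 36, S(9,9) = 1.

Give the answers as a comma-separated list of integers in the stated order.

r10: T_10,8=8×36+462=750; T_10,9=9×1+36=45; T_10,10=10×0+1=1
r11: T_11,9=9×45+750=1155; T_11,10=10×1+45=55; T_11,11=11×0+1=1
Read S(11,9) = 1155, S(11,10) = 55, S(11,11) = 1.

1155, 55, 1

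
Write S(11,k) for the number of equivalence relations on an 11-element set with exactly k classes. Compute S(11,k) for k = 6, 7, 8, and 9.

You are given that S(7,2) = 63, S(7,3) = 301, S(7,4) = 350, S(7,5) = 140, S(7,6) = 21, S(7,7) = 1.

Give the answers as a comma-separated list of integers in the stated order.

179487, 63987, 11880, 1155

[8] T[8,3]:3*301+63=966 · T[8,4]:4*350+301=1701 · T[8,5]:5*140+350=1050 · T[8,6]:6*21+140=266 · T[8,7]:7*1+21=28 · T[8,8]:8*0+1=1
[9] T[9,4]:4*1701+966=7770 · T[9,5]:5*1050+1701=6951 · T[9,6]:6*266+1050=2646 · T[9,7]:7*28+266=462 · T[9,8]:8*1+28=36 · T[9,9]:9*0+1=1
[10] T[10,5]:5*6951+7770=42525 · T[10,6]:6*2646+6951=22827 · T[10,7]:7*462+2646=5880 · T[10,8]:8*36+462=750 · T[10,9]:9*1+36=45
[11] T[11,6]:6*22827+42525=179487 · T[11,7]:7*5880+22827=63987 · T[11,8]:8*750+5880=11880 · T[11,9]:9*45+750=1155
Read S(11,6) = 179487, S(11,7) = 63987, S(11,8) = 11880, S(11,9) = 1155.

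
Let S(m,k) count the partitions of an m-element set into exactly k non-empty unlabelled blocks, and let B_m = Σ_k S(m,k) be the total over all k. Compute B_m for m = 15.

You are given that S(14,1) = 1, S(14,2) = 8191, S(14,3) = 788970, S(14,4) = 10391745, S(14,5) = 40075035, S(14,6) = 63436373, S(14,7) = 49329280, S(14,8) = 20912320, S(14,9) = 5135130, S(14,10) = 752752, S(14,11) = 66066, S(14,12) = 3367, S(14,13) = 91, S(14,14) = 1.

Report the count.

1382958545

row 15: T[15][1]=1·1+0=1  T[15][2]=2·8191+1=16383  T[15][3]=3·788970+8191=2375101  T[15][4]=4·10391745+788970=42355950  T[15][5]=5·40075035+10391745=210766920  T[15][6]=6·63436373+40075035=420693273  T[15][7]=7·49329280+63436373=408741333  T[15][8]=8·20912320+49329280=216627840  T[15][9]=9·5135130+20912320=67128490  T[15][10]=10·752752+5135130=12662650  T[15][11]=11·66066+752752=1479478  T[15][12]=12·3367+66066=106470  T[15][13]=13·91+3367=4550  T[15][14]=14·1+91=105  T[15][15]=15·0+1=1
B_15 = ΣS(15,k) = 1+16383+2375101+42355950+210766920+420693273+408741333+216627840+67128490+12662650+1479478+106470+4550+105+1 = 1382958545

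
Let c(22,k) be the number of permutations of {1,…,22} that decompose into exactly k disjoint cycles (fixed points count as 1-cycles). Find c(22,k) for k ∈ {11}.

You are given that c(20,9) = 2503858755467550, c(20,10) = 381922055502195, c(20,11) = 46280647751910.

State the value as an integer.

[21] T[21,10]:20*381922055502195+2503858755467550=10142299865511450 · T[21,11]:20*46280647751910+381922055502195=1307535010540395
[22] T[22,11]:21*1307535010540395+10142299865511450=37600535086859745
Read c(22,11) = 37600535086859745.

37600535086859745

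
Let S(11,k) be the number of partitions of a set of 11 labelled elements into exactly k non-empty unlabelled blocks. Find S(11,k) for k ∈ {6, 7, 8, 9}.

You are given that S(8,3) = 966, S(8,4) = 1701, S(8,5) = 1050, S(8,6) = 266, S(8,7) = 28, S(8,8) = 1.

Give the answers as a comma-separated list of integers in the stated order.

179487, 63987, 11880, 1155

row 9: T[9][4]=4·1701+966=7770  T[9][5]=5·1050+1701=6951  T[9][6]=6·266+1050=2646  T[9][7]=7·28+266=462  T[9][8]=8·1+28=36  T[9][9]=9·0+1=1
row 10: T[10][5]=5·6951+7770=42525  T[10][6]=6·2646+6951=22827  T[10][7]=7·462+2646=5880  T[10][8]=8·36+462=750  T[10][9]=9·1+36=45
row 11: T[11][6]=6·22827+42525=179487  T[11][7]=7·5880+22827=63987  T[11][8]=8·750+5880=11880  T[11][9]=9·45+750=1155
Read S(11,6) = 179487, S(11,7) = 63987, S(11,8) = 11880, S(11,9) = 1155.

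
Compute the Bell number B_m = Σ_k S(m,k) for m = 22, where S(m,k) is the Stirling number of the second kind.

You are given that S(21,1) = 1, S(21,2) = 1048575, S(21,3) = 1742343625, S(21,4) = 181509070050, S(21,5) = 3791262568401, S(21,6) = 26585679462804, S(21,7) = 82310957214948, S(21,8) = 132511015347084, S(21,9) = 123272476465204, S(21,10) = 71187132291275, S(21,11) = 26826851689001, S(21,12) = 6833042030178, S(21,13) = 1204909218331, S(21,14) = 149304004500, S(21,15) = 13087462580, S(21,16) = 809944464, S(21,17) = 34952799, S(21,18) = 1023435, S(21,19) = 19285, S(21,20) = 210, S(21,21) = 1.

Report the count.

[22] T[22,1]:1*1+0=1 · T[22,2]:2*1048575+1=2097151 · T[22,3]:3*1742343625+1048575=5228079450 · T[22,4]:4*181509070050+1742343625=727778623825 · T[22,5]:5*3791262568401+181509070050=19137821912055 · T[22,6]:6*26585679462804+3791262568401=163305339345225 · T[22,7]:7*82310957214948+26585679462804=602762379967440 · T[22,8]:8*132511015347084+82310957214948=1142399079991620 · T[22,9]:9*123272476465204+132511015347084=1241963303533920 · T[22,10]:10*71187132291275+123272476465204=835143799377954 · T[22,11]:11*26826851689001+71187132291275=366282500870286 · T[22,12]:12*6833042030178+26826851689001=108823356051137 · T[22,13]:13*1204909218331+6833042030178=22496861868481 · T[22,14]:14*149304004500+1204909218331=3295165281331 · T[22,15]:15*13087462580+149304004500=345615943200 · T[22,16]:16*809944464+13087462580=26046574004 · T[22,17]:17*34952799+809944464=1404142047 · T[22,18]:18*1023435+34952799=53374629 · T[22,19]:19*19285+1023435=1389850 · T[22,20]:20*210+19285=23485 · T[22,21]:21*1+210=231 · T[22,22]:22*0+1=1
B_22 = ΣS(22,k) = 1+2097151+5228079450+727778623825+19137821912055+163305339345225+602762379967440+1142399079991620+1241963303533920+835143799377954+366282500870286+108823356051137+22496861868481+3295165281331+345615943200+26046574004+1404142047+53374629+1389850+23485+231+1 = 4506715738447323

4506715738447323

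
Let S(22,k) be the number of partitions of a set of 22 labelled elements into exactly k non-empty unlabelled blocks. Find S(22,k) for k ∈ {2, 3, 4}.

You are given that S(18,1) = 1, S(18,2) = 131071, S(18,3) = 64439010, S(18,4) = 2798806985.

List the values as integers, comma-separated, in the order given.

2097151, 5228079450, 727778623825

i=19: T(19,1)=0+1·1=1 | T(19,2)=1+2·131071=262143 | T(19,3)=131071+3·64439010=193448101 | T(19,4)=64439010+4·2798806985=11259666950
i=20: T(20,1)=0+1·1=1 | T(20,2)=1+2·262143=524287 | T(20,3)=262143+3·193448101=580606446 | T(20,4)=193448101+4·11259666950=45232115901
i=21: T(21,1)=0+1·1=1 | T(21,2)=1+2·524287=1048575 | T(21,3)=524287+3·580606446=1742343625 | T(21,4)=580606446+4·45232115901=181509070050
i=22: T(22,2)=1+2·1048575=2097151 | T(22,3)=1048575+3·1742343625=5228079450 | T(22,4)=1742343625+4·181509070050=727778623825
Read S(22,2) = 2097151, S(22,3) = 5228079450, S(22,4) = 727778623825.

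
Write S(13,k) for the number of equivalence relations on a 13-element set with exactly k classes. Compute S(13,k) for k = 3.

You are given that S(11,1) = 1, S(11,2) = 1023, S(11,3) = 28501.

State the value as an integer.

261625

r12: T_12,2=2×1023+1=2047; T_12,3=3×28501+1023=86526
r13: T_13,3=3×86526+2047=261625
Read S(13,3) = 261625.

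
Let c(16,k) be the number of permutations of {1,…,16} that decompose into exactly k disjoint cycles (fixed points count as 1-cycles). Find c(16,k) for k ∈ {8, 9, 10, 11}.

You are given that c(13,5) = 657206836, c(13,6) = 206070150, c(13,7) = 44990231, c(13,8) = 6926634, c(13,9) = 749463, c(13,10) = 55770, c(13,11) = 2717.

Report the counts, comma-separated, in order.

@14  (14,6):206070150·13+657206836→3336118786, (14,7):44990231·13+206070150→790943153, (14,8):6926634·13+44990231→135036473, (14,9):749463·13+6926634→16669653, (14,10):55770·13+749463→1474473, (14,11):2717·13+55770→91091
@15  (15,7):790943153·14+3336118786→14409322928, (15,8):135036473·14+790943153→2681453775, (15,9):16669653·14+135036473→368411615, (15,10):1474473·14+16669653→37312275, (15,11):91091·14+1474473→2749747
@16  (16,8):2681453775·15+14409322928→54631129553, (16,9):368411615·15+2681453775→8207628000, (16,10):37312275·15+368411615→928095740, (16,11):2749747·15+37312275→78558480
Read c(16,8) = 54631129553, c(16,9) = 8207628000, c(16,10) = 928095740, c(16,11) = 78558480.

54631129553, 8207628000, 928095740, 78558480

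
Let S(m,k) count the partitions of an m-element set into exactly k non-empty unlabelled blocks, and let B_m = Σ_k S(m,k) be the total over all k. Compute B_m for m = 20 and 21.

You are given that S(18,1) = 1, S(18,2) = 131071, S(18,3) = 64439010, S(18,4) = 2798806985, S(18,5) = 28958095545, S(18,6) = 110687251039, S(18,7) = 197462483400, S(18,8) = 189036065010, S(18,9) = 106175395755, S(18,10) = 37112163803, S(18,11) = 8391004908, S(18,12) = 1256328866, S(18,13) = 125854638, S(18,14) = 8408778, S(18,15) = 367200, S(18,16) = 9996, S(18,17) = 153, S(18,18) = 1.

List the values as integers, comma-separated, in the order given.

51724158235372, 474869816156751

@19  (19,1):1·1+0→1, (19,2):131071·2+1→262143, (19,3):64439010·3+131071→193448101, (19,4):2798806985·4+64439010→11259666950, (19,5):28958095545·5+2798806985→147589284710, (19,6):110687251039·6+28958095545→693081601779, (19,7):197462483400·7+110687251039→1492924634839, (19,8):189036065010·8+197462483400→1709751003480, (19,9):106175395755·9+189036065010→1144614626805, (19,10):37112163803·10+106175395755→477297033785, (19,11):8391004908·11+37112163803→129413217791, (19,12):1256328866·12+8391004908→23466951300, (19,13):125854638·13+1256328866→2892439160, (19,14):8408778·14+125854638→243577530, (19,15):367200·15+8408778→13916778, (19,16):9996·16+367200→527136, (19,17):153·17+9996→12597, (19,18):1·18+153→171, (19,19):0·19+1→1
@20  (20,1):1·1+0→1, (20,2):262143·2+1→524287, (20,3):193448101·3+262143→580606446, (20,4):11259666950·4+193448101→45232115901, (20,5):147589284710·5+11259666950→749206090500, (20,6):693081601779·6+147589284710→4306078895384, (20,7):1492924634839·7+693081601779→11143554045652, (20,8):1709751003480·8+1492924634839→15170932662679, (20,9):1144614626805·9+1709751003480→12011282644725, (20,10):477297033785·10+1144614626805→5917584964655, (20,11):129413217791·11+477297033785→1900842429486, (20,12):23466951300·12+129413217791→411016633391, (20,13):2892439160·13+23466951300→61068660380, (20,14):243577530·14+2892439160→6302524580, (20,15):13916778·15+243577530→452329200, (20,16):527136·16+13916778→22350954, (20,17):12597·17+527136→741285, (20,18):171·18+12597→15675, (20,19):1·19+171→190, (20,20):0·20+1→1
@21  (21,1):1·1+0→1, (21,2):524287·2+1→1048575, (21,3):580606446·3+524287→1742343625, (21,4):45232115901·4+580606446→181509070050, (21,5):749206090500·5+45232115901→3791262568401, (21,6):4306078895384·6+749206090500→26585679462804, (21,7):11143554045652·7+4306078895384→82310957214948, (21,8):15170932662679·8+11143554045652→132511015347084, (21,9):12011282644725·9+15170932662679→123272476465204, (21,10):5917584964655·10+12011282644725→71187132291275, (21,11):1900842429486·11+5917584964655→26826851689001, (21,12):411016633391·12+1900842429486→6833042030178, (21,13):61068660380·13+411016633391→1204909218331, (21,14):6302524580·14+61068660380→149304004500, (21,15):452329200·15+6302524580→13087462580, (21,16):22350954·16+452329200→809944464, (21,17):741285·17+22350954→34952799, (21,18):15675·18+741285→1023435, (21,19):190·19+15675→19285, (21,20):1·20+190→210, (21,21):0·21+1→1
B_20 = ΣS(20,k) = 1+524287+580606446+45232115901+749206090500+4306078895384+11143554045652+15170932662679+12011282644725+5917584964655+1900842429486+411016633391+61068660380+6302524580+452329200+22350954+741285+15675+190+1 = 51724158235372
B_21 = ΣS(21,k) = 1+1048575+1742343625+181509070050+3791262568401+26585679462804+82310957214948+132511015347084+123272476465204+71187132291275+26826851689001+6833042030178+1204909218331+149304004500+13087462580+809944464+34952799+1023435+19285+210+1 = 474869816156751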